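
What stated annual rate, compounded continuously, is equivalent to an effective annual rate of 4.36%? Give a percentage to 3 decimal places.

4.268%

Continuous: nominal r satisfies e^r − 1 = 0.0436.
r = ln(1 + 0.0436) = ln(1.0436) = 0.042676 = 4.268%.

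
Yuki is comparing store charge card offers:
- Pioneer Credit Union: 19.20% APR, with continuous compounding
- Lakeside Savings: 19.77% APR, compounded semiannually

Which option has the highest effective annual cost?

Pioneer Credit Union

Pioneer Credit Union: e^0.1920 − 1 = 21.167%
Lakeside Savings: (1 + 0.1977/2)^2 − 1 = 20.747%
The highest effective annual rate is Pioneer Credit Union at 21.167%.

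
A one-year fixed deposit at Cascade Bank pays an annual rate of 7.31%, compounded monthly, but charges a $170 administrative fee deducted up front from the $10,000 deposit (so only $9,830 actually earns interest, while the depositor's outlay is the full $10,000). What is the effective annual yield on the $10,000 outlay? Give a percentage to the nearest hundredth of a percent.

Value after one year: 9,830 × (1 + 0.0731/12)^12 = 9,830 × 1.075600 = $10,573.14.
Effective yield on the $10,000 outlay: 10,573.14 / 10,000 − 1 = 0.057314 = 5.73%.

5.73%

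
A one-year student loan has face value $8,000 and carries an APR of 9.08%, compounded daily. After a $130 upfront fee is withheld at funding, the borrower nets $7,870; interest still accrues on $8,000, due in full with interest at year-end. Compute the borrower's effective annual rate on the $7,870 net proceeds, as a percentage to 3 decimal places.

Amount owed after one year: 8,000 × (1 + 0.0908/365)^365 = 8,000 × 1.095038 = $8,760.30.
Effective rate on net proceeds: 8,760.30 / 7,870 − 1 = 0.113126 = 11.313%.

11.313%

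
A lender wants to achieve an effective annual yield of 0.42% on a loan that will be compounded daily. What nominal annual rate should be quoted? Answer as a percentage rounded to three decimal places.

(1 + r/365)^365 − 1 = 0.0042, so 1 + r/365 = 1.0042^(1/365).
r/365 = 0.000011, so r = 0.004191 = 0.419%.

0.419%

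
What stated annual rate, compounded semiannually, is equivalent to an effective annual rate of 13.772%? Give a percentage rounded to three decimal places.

(1 + r/2)^2 − 1 = 0.13772, so 1 + r/2 = 1.13772^(1/2).
r/2 = 0.066640, so r = 0.133279 = 13.328%.

13.328%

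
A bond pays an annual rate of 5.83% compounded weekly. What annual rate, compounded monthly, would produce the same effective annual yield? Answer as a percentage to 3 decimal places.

EAR = (1 + 0.0583/52)^52 − 1 = 0.059998.
Solve (1 + r/12)^12 = 1.059998: r/12 = 1.059998^(1/12) − 1 = 0.004867, so r = 0.058409 = 5.841%.

5.841%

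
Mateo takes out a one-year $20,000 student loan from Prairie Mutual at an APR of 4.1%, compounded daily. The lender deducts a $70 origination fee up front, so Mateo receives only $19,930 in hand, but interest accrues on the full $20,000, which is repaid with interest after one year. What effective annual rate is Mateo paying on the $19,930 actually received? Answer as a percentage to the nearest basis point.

Amount owed after one year: 20,000 × (1 + 0.041/365)^365 = 20,000 × 1.041850 = $20,836.99.
Effective rate on net proceeds: 20,836.99 / 19,930 − 1 = 0.045509 = 4.55%.

4.55%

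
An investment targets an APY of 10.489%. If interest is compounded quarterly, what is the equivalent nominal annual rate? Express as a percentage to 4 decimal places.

(1 + r/4)^4 − 1 = 0.10489, so 1 + r/4 = 1.10489^(1/4).
r/4 = 0.025250, so r = 0.101000 = 10.1000%.

10.1000%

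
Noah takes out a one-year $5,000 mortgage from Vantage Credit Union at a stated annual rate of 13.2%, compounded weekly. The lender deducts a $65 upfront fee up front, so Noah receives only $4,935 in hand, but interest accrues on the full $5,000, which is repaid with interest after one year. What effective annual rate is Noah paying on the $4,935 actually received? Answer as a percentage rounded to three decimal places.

Amount owed after one year: 5,000 × (1 + 0.132/52)^52 = 5,000 × 1.140917 = $5,704.59.
Effective rate on net proceeds: 5,704.59 / 4,935 − 1 = 0.155945 = 15.594%.

15.594%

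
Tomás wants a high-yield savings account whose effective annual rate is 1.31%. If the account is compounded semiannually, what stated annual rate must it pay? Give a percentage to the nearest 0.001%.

1.306%

(1 + r/2)^2 − 1 = 0.0131, so 1 + r/2 = 1.0131^(1/2).
r/2 = 0.006529, so r = 0.013057 = 1.306%.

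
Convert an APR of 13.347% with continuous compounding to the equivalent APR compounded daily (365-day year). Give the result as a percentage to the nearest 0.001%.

13.349%

EAR under continuous compounding: e^0.13347 − 1 = 0.142787.
Solve (1 + r/365)^365 = 1.142787: r/365 = 1.142787^(1/365) − 1 = 0.000366, so r = 0.133494 = 13.349%.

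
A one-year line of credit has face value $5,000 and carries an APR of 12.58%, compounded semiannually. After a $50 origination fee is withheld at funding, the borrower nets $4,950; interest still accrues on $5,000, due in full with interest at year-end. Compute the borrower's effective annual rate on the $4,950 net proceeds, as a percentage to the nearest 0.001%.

14.117%

Amount owed after one year: 5,000 × (1 + 0.1258/2)^2 = 5,000 × 1.129756 = $5,648.78.
Effective rate on net proceeds: 5,648.78 / 4,950 − 1 = 0.141168 = 14.117%.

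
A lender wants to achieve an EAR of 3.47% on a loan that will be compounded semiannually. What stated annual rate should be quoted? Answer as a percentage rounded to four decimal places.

(1 + r/2)^2 − 1 = 0.0347, so 1 + r/2 = 1.0347^(1/2).
r/2 = 0.017202, so r = 0.034404 = 3.4404%.

3.4404%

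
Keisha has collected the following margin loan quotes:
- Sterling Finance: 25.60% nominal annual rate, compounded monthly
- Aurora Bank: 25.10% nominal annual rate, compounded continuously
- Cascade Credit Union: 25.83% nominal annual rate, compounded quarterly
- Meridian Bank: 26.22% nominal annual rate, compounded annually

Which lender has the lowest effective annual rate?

Sterling Finance: (1 + 0.2560/12)^12 − 1 = 28.828%
Aurora Bank: e^0.2510 − 1 = 28.531%
Cascade Credit Union: (1 + 0.2583/4)^4 − 1 = 28.441%
Meridian Bank: compounded annually, EAR = 26.220%
The lowest effective annual rate is Meridian Bank at 26.220%.

Meridian Bank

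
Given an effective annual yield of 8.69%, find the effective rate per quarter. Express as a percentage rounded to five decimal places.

The per-quarter rate i satisfies (1 + i)^4 = 1 + 0.0869.
i = 1.0869^(1/4) − 1 = 0.0210509 = 2.10509%.

2.10509%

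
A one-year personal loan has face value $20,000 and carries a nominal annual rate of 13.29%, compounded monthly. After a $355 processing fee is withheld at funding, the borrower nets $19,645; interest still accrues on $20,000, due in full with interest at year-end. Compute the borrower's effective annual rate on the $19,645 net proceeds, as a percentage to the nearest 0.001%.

16.193%

Amount owed after one year: 20,000 × (1 + 0.1329/12)^12 = 20,000 × 1.141302 = $22,826.03.
Effective rate on net proceeds: 22,826.03 / 19,645 − 1 = 0.161926 = 16.193%.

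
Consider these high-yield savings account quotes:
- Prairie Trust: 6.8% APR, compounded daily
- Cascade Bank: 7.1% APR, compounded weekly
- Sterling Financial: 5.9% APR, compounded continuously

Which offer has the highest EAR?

Cascade Bank

Prairie Trust: (1 + 0.068/365)^365 − 1 = 7.036%
Cascade Bank: (1 + 0.071/52)^52 − 1 = 7.353%
Sterling Financial: e^0.059 − 1 = 6.078%
The highest effective annual rate is Cascade Bank at 7.353%.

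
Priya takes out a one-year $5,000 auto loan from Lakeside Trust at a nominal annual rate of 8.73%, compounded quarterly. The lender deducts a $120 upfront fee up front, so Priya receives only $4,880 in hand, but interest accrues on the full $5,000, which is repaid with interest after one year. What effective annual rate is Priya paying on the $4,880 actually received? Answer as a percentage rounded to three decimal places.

Amount owed after one year: 5,000 × (1 + 0.0873/4)^4 = 5,000 × 1.090200 = $5,451.00.
Effective rate on net proceeds: 5,451.00 / 4,880 − 1 = 0.117008 = 11.701%.

11.701%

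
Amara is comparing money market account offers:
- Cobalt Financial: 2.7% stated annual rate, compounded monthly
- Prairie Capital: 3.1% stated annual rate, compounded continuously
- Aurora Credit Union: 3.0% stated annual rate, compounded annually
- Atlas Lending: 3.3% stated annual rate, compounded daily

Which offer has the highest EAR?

Atlas Lending

Cobalt Financial: (1 + 0.027/12)^12 − 1 = 2.734%
Prairie Capital: e^0.031 − 1 = 3.149%
Aurora Credit Union: compounded annually, EAR = 3.000%
Atlas Lending: (1 + 0.033/365)^365 − 1 = 3.355%
The highest effective annual rate is Atlas Lending at 3.355%.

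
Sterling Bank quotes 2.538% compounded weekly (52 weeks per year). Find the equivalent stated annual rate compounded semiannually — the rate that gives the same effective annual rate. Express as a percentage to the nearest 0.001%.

2.554%

EAR = (1 + 0.02538/52)^52 − 1 = 0.025698.
Solve (1 + r/2)^2 = 1.025698: r/2 = 1.025698^(1/2) − 1 = 0.012768, so r = 0.025535 = 2.554%.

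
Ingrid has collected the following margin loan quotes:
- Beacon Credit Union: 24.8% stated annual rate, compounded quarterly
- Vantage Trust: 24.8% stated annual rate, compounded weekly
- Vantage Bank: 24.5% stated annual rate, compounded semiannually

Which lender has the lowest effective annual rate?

Beacon Credit Union: (1 + 0.248/4)^4 − 1 = 27.203%
Vantage Trust: (1 + 0.248/52)^52 − 1 = 28.070%
Vantage Bank: (1 + 0.245/2)^2 − 1 = 26.001%
The lowest effective annual rate is Vantage Bank at 26.001%.

Vantage Bank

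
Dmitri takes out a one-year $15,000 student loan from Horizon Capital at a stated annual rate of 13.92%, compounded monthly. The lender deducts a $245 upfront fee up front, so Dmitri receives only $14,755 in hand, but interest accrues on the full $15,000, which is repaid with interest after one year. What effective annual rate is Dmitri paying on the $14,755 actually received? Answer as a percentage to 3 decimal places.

16.750%

Amount owed after one year: 15,000 × (1 + 0.1392/12)^12 = 15,000 × 1.148433 = $17,226.50.
Effective rate on net proceeds: 17,226.50 / 14,755 − 1 = 0.167503 = 16.750%.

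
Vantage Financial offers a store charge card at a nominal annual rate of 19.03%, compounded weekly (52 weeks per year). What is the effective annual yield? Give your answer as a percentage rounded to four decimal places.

EAR = (1 + 0.1903/52)^52 − 1.
= (1 + 0.003660)^52 − 1 = 1.209192 − 1 = 20.9192%.

20.9192%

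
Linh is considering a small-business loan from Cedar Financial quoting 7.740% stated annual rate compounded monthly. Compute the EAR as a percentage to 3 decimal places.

EAR = (1 + 0.07740/12)^12 − 1.
= 1.080206 − 1 = 8.021%.

8.021%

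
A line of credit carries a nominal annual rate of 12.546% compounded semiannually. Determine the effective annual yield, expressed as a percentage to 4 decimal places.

12.9395%

EAR = (1 + 0.12546/2)^2 − 1.
= 1.129395 − 1 = 12.9395%.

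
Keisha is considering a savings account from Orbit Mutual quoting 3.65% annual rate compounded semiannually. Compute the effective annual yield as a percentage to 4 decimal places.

EAR = (1 + 0.0365/2)^2 − 1.
= 1.036833 − 1 = 3.6833%.

3.6833%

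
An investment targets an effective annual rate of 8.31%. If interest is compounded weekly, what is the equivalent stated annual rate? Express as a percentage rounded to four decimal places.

(1 + r/52)^52 − 1 = 0.0831, so 1 + r/52 = 1.0831^(1/52).
r/52 = 0.001536, so r = 0.079889 = 7.9889%.

7.9889%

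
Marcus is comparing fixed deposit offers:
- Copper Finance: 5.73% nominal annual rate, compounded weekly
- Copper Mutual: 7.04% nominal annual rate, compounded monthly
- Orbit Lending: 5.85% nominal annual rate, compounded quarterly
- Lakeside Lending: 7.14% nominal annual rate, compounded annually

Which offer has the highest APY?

Copper Mutual

Copper Finance: (1 + 0.0573/52)^52 − 1 = 5.894%
Copper Mutual: (1 + 0.0704/12)^12 − 1 = 7.272%
Orbit Lending: (1 + 0.0585/4)^4 − 1 = 5.980%
Lakeside Lending: compounded annually, EAR = 7.140%
The highest effective annual rate is Copper Mutual at 7.272%.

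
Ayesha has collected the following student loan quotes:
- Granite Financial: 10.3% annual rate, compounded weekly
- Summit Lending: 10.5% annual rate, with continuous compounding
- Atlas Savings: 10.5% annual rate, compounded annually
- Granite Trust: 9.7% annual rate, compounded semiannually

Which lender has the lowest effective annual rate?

Granite Trust

Granite Financial: (1 + 0.103/52)^52 − 1 = 10.838%
Summit Lending: e^0.105 − 1 = 11.071%
Atlas Savings: compounded annually, EAR = 10.500%
Granite Trust: (1 + 0.097/2)^2 − 1 = 9.935%
The lowest effective annual rate is Granite Trust at 9.935%.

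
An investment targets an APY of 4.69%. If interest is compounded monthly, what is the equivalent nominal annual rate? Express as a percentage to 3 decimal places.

(1 + r/12)^12 − 1 = 0.0469, so 1 + r/12 = 1.0469^(1/12).
r/12 = 0.003827, so r = 0.045921 = 4.592%.

4.592%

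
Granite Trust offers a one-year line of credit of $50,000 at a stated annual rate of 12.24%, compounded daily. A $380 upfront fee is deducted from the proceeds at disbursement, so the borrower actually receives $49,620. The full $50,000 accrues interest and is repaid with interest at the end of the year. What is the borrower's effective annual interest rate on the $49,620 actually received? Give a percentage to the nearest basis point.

13.88%

Amount owed after one year: 50,000 × (1 + 0.1224/365)^365 = 50,000 × 1.130183 = $56,509.15.
Effective rate on net proceeds: 56,509.15 / 49,620 − 1 = 0.138838 = 13.88%.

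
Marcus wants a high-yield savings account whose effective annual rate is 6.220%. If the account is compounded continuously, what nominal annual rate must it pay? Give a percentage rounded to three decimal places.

Continuous: nominal r satisfies e^r − 1 = 0.06220.
r = ln(1 + 0.06220) = ln(1.06220) = 0.060342 = 6.034%.

6.034%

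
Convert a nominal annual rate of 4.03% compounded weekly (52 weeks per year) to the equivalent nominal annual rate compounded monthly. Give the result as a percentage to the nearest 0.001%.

EAR = (1 + 0.0403/52)^52 − 1 = 0.041107.
Solve (1 + r/12)^12 = 1.041107: r/12 = 1.041107^(1/12) − 1 = 0.003363, so r = 0.040352 = 4.035%.

4.035%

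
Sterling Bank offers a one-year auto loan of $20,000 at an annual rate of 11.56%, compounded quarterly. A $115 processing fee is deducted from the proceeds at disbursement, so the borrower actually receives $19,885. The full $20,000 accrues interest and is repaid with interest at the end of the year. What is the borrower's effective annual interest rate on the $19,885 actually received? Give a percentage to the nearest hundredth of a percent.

Amount owed after one year: 20,000 × (1 + 0.1156/4)^4 = 20,000 × 1.120709 = $22,414.17.
Effective rate on net proceeds: 22,414.17 / 19,885 − 1 = 0.127190 = 12.72%.

12.72%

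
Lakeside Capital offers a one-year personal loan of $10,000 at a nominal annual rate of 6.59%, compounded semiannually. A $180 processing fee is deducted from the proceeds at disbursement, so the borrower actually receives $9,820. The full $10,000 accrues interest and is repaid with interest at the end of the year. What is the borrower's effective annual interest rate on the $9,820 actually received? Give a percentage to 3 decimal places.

8.654%

Amount owed after one year: 10,000 × (1 + 0.0659/2)^2 = 10,000 × 1.066986 = $10,669.86.
Effective rate on net proceeds: 10,669.86 / 9,820 − 1 = 0.086543 = 8.654%.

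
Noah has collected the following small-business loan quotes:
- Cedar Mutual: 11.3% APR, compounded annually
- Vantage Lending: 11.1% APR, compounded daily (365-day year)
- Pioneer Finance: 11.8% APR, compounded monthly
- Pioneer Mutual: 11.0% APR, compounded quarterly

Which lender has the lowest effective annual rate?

Cedar Mutual: compounded annually, EAR = 11.300%
Vantage Lending: (1 + 0.111/365)^365 − 1 = 11.738%
Pioneer Finance: (1 + 0.118/12)^12 − 1 = 12.460%
Pioneer Mutual: (1 + 0.110/4)^4 − 1 = 11.462%
The lowest effective annual rate is Cedar Mutual at 11.300%.

Cedar Mutual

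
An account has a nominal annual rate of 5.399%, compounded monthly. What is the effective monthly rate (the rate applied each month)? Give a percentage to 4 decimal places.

0.4499%

With a nominal annual rate compounded monthly, the periodic rate is the nominal rate divided by 12.
i = 0.05399 / 12 = 0.0044992 = 0.4499%.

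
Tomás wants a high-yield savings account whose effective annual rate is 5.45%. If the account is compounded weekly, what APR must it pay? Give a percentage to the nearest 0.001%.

5.309%

(1 + r/52)^52 − 1 = 0.0545, so 1 + r/52 = 1.0545^(1/52).
r/52 = 0.001021, so r = 0.053094 = 5.309%.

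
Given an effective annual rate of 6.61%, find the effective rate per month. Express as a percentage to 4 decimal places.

0.5348%

The per-month rate i satisfies (1 + i)^12 = 1 + 0.0661.
i = 1.0661^(1/12) − 1 = 0.0053482 = 0.5348%.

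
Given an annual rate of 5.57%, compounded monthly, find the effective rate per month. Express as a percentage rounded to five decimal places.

With a nominal annual rate compounded monthly, the periodic rate is the nominal rate divided by 12.
i = 0.0557 / 12 = 0.0046417 = 0.46417%.

0.46417%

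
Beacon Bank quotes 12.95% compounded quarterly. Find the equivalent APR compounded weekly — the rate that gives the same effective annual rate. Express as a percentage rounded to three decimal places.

12.760%

EAR = (1 + 0.1295/4)^4 − 1 = 0.135926.
Solve (1 + r/52)^52 = 1.135926: r/52 = 1.135926^(1/52) − 1 = 0.002454, so r = 0.127604 = 12.760%.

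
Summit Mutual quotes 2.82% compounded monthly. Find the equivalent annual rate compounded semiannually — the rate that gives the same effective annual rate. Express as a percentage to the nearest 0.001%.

2.837%

EAR = (1 + 0.0282/12)^12 − 1 = 0.028567.
Solve (1 + r/2)^2 = 1.028567: r/2 = 1.028567^(1/2) − 1 = 0.014183, so r = 0.028366 = 2.837%.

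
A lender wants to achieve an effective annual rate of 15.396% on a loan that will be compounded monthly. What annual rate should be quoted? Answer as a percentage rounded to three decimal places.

(1 + r/12)^12 − 1 = 0.15396, so 1 + r/12 = 1.15396^(1/12).
r/12 = 0.012005, so r = 0.144057 = 14.406%.

14.406%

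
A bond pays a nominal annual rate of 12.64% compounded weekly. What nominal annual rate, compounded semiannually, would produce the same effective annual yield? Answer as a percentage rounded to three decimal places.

EAR = (1 + 0.1264/52)^52 − 1 = 0.134562.
Solve (1 + r/2)^2 = 1.134562: r/2 = 1.134562^(1/2) − 1 = 0.065158, so r = 0.130316 = 13.032%.

13.032%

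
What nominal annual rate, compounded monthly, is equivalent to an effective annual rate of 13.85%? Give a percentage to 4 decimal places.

13.0415%

(1 + r/12)^12 − 1 = 0.1385, so 1 + r/12 = 1.1385^(1/12).
r/12 = 0.010868, so r = 0.130415 = 13.0415%.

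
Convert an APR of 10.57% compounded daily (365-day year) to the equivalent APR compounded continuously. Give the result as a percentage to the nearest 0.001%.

EAR = (1 + 0.1057/365)^365 − 1 = 0.111471.
Equivalent continuous rate: r = ln(1 + 0.111471) = 0.105685 = 10.568%.

10.568%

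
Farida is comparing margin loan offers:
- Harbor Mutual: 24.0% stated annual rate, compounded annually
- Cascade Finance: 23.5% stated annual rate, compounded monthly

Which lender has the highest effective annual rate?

Harbor Mutual: compounded annually, EAR = 24.000%
Cascade Finance: (1 + 0.235/12)^12 − 1 = 26.204%
The highest effective annual rate is Cascade Finance at 26.204%.

Cascade Finance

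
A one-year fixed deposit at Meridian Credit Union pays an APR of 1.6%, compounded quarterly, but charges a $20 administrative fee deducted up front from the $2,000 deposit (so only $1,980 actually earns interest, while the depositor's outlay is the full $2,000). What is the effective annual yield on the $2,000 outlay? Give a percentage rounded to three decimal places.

0.594%

Value after one year: 1,980 × (1 + 0.016/4)^4 = 1,980 × 1.016096 = $2,011.87.
Effective yield on the $2,000 outlay: 2,011.87 / 2,000 − 1 = 0.005935 = 0.594%.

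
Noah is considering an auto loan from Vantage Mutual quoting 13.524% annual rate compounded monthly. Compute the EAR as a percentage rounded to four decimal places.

14.3946%

EAR = (1 + 0.13524/12)^12 − 1.
= 1.143946 − 1 = 14.3946%.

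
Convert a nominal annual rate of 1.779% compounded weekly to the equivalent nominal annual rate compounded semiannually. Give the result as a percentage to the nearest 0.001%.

1.787%

EAR = (1 + 0.01779/52)^52 − 1 = 0.017946.
Solve (1 + r/2)^2 = 1.017946: r/2 = 1.017946^(1/2) − 1 = 0.008933, so r = 0.017866 = 1.787%.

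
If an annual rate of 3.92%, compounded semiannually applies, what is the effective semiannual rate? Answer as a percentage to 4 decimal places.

1.9600%

With a nominal annual rate compounded semiannually, the periodic rate is the nominal rate divided by 2.
i = 0.0392 / 2 = 0.0196000 = 1.9600%.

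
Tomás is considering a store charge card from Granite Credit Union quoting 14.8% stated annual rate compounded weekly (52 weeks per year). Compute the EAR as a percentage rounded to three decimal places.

EAR = (1 + 0.148/52)^52 − 1.
= (1 + 0.002846)^52 − 1 = 1.159269 − 1 = 15.927%.

15.927%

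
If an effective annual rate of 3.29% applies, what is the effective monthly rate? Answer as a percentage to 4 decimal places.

The per-month rate i satisfies (1 + i)^12 = 1 + 0.0329.
i = 1.0329^(1/12) − 1 = 0.0027012 = 0.2701%.

0.2701%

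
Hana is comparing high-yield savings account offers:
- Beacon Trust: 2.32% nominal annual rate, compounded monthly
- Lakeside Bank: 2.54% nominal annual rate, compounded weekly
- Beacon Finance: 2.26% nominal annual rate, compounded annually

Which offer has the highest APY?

Beacon Trust: (1 + 0.0232/12)^12 − 1 = 2.345%
Lakeside Bank: (1 + 0.0254/52)^52 − 1 = 2.572%
Beacon Finance: compounded annually, EAR = 2.260%
The highest effective annual rate is Lakeside Bank at 2.572%.

Lakeside Bank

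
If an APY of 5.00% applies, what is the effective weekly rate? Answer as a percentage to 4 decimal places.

0.0939%

The per-week rate i satisfies (1 + i)^52 = 1 + 0.0500.
i = 1.0500^(1/52) − 1 = 0.0009387 = 0.0939%.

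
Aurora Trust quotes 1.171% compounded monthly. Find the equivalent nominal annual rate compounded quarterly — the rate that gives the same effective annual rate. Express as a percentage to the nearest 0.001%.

1.172%

EAR = (1 + 0.01171/12)^12 − 1 = 0.011773.
Solve (1 + r/4)^4 = 1.011773: r/4 = 1.011773^(1/4) − 1 = 0.002930, so r = 0.011721 = 1.172%.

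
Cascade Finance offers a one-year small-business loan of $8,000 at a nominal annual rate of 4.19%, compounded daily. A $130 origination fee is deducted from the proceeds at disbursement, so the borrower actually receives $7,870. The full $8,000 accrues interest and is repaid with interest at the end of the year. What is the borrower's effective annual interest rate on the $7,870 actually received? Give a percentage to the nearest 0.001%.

6.001%

Amount owed after one year: 8,000 × (1 + 0.0419/365)^365 = 8,000 × 1.042788 = $8,342.30.
Effective rate on net proceeds: 8,342.30 / 7,870 − 1 = 0.060013 = 6.001%.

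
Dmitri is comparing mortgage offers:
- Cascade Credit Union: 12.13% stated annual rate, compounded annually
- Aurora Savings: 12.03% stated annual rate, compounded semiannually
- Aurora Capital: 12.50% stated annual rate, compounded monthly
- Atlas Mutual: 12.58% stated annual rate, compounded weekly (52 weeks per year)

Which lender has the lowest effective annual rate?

Cascade Credit Union

Cascade Credit Union: compounded annually, EAR = 12.130%
Aurora Savings: (1 + 0.1203/2)^2 − 1 = 12.392%
Aurora Capital: (1 + 0.1250/12)^12 − 1 = 13.242%
Atlas Mutual: (1 + 0.1258/52)^52 − 1 = 13.388%
The lowest effective annual rate is Cascade Credit Union at 12.130%.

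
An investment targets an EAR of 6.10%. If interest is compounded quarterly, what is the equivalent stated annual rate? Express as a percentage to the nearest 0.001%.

5.965%

(1 + r/4)^4 − 1 = 0.0610, so 1 + r/4 = 1.0610^(1/4).
r/4 = 0.014913, so r = 0.059652 = 5.965%.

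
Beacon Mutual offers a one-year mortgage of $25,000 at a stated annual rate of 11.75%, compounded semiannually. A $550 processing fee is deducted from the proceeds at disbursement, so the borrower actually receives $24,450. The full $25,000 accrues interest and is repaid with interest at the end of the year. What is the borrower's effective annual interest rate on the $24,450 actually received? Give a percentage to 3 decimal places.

14.617%

Amount owed after one year: 25,000 × (1 + 0.1175/2)^2 = 25,000 × 1.120952 = $28,023.79.
Effective rate on net proceeds: 28,023.79 / 24,450 − 1 = 0.146167 = 14.617%.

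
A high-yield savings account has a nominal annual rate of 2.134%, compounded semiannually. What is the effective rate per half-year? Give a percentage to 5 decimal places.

1.06700%

With a nominal annual rate compounded semiannually, the periodic rate is the nominal rate divided by 2.
i = 0.02134 / 2 = 0.0106700 = 1.06700%.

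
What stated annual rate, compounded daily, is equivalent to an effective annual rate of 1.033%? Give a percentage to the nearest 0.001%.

(1 + r/365)^365 − 1 = 0.01033, so 1 + r/365 = 1.01033^(1/365).
r/365 = 0.000028, so r = 0.010277 = 1.028%.

1.028%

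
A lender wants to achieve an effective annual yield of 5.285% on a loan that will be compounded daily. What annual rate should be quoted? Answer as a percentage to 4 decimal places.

(1 + r/365)^365 − 1 = 0.05285, so 1 + r/365 = 1.05285^(1/365).
r/365 = 0.000141, so r = 0.051504 = 5.1504%.

5.1504%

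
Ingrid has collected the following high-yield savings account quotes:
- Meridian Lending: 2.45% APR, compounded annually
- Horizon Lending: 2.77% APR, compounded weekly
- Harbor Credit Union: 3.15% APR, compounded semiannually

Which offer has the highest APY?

Harbor Credit Union

Meridian Lending: compounded annually, EAR = 2.450%
Horizon Lending: (1 + 0.0277/52)^52 − 1 = 2.808%
Harbor Credit Union: (1 + 0.0315/2)^2 − 1 = 3.175%
The highest effective annual rate is Harbor Credit Union at 3.175%.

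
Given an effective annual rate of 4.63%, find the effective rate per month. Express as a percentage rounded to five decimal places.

0.37788%

The per-month rate i satisfies (1 + i)^12 = 1 + 0.0463.
i = 1.0463^(1/12) − 1 = 0.0037788 = 0.37788%.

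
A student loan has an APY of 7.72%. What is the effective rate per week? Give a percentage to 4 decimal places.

0.1431%

The per-week rate i satisfies (1 + i)^52 = 1 + 0.0772.
i = 1.0772^(1/52) − 1 = 0.0014311 = 0.1431%.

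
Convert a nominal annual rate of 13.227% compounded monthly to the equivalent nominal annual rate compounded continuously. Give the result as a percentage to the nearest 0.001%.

13.155%

EAR = (1 + 0.13227/12)^12 − 1 = 0.140591.
Equivalent continuous rate: r = ln(1 + 0.140591) = 0.131546 = 13.155%.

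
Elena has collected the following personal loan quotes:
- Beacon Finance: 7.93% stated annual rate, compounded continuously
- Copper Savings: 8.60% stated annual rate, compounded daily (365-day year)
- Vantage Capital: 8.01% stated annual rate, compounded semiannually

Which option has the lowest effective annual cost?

Vantage Capital

Beacon Finance: e^0.0793 − 1 = 8.253%
Copper Savings: (1 + 0.0860/365)^365 − 1 = 8.980%
Vantage Capital: (1 + 0.0801/2)^2 − 1 = 8.170%
The lowest effective annual rate is Vantage Capital at 8.170%.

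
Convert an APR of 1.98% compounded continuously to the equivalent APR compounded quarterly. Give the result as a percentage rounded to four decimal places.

1.9849%

EAR under continuous compounding: e^0.0198 − 1 = 0.019997.
Solve (1 + r/4)^4 = 1.019997: r/4 = 1.019997^(1/4) − 1 = 0.004962, so r = 0.019849 = 1.9849%.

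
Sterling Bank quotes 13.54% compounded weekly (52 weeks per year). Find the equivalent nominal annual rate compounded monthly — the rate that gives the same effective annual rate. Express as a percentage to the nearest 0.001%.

EAR = (1 + 0.1354/52)^52 − 1 = 0.144793.
Solve (1 + r/12)^12 = 1.144793: r/12 = 1.144793^(1/12) − 1 = 0.011332, so r = 0.135989 = 13.599%.

13.599%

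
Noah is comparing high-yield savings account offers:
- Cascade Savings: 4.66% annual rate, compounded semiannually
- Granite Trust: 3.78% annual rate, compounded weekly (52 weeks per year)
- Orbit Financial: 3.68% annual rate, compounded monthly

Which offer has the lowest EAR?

Orbit Financial

Cascade Savings: (1 + 0.0466/2)^2 − 1 = 4.714%
Granite Trust: (1 + 0.0378/52)^52 − 1 = 3.851%
Orbit Financial: (1 + 0.0368/12)^12 − 1 = 3.743%
The lowest effective annual rate is Orbit Financial at 3.743%.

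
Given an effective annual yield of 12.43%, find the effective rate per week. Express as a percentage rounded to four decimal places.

The per-week rate i satisfies (1 + i)^52 = 1 + 0.1243.
i = 1.1243^(1/52) − 1 = 0.0022556 = 0.2256%.

0.2256%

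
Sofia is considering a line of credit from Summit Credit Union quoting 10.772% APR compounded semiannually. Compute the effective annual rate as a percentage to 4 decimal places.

11.0621%

EAR = (1 + 0.10772/2)^2 − 1.
= (1 + 0.053860)^2 − 1 = 1.110621 − 1 = 11.0621%.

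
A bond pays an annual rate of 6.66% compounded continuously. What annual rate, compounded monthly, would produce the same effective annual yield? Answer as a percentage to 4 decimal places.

EAR under continuous compounding: e^0.0666 − 1 = 0.068868.
Solve (1 + r/12)^12 = 1.068868: r/12 = 1.068868^(1/12) − 1 = 0.005565, so r = 0.066785 = 6.6785%.

6.6785%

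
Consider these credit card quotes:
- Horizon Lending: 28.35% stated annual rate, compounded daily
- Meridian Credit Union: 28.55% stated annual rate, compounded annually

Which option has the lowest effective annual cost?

Meridian Credit Union

Horizon Lending: (1 + 0.2835/365)^365 − 1 = 32.762%
Meridian Credit Union: compounded annually, EAR = 28.550%
The lowest effective annual rate is Meridian Credit Union at 28.550%.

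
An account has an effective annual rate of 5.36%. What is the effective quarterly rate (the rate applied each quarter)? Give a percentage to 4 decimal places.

1.3139%

The per-quarter rate i satisfies (1 + i)^4 = 1 + 0.0536.
i = 1.0536^(1/4) − 1 = 0.0131388 = 1.3139%.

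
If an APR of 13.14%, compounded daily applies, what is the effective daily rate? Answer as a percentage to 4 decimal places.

0.0360%

With a nominal annual rate compounded daily, the periodic rate is the nominal rate divided by 365.
i = 0.1314 / 365 = 0.0003600 = 0.0360%.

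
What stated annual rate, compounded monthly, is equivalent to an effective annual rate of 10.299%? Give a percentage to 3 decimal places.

9.843%

(1 + r/12)^12 − 1 = 0.10299, so 1 + r/12 = 1.10299^(1/12).
r/12 = 0.008202, so r = 0.098426 = 9.843%.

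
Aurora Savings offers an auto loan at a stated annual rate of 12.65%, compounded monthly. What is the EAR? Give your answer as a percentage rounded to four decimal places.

EAR = (1 + 0.1265/12)^12 − 1.
= (1 + 0.010542)^12 − 1 = 1.134098 − 1 = 13.4098%.

13.4098%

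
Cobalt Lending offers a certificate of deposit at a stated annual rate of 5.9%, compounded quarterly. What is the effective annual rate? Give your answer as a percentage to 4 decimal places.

EAR = (1 + 0.059/4)^4 − 1.
= 1.060318 − 1 = 6.0318%.

6.0318%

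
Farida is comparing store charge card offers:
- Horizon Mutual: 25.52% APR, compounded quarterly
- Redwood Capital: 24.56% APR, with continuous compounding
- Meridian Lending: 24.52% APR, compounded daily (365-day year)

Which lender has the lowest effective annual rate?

Horizon Mutual: (1 + 0.2552/4)^4 − 1 = 28.068%
Redwood Capital: e^0.2456 − 1 = 27.839%
Meridian Lending: (1 + 0.2452/365)^365 − 1 = 27.777%
The lowest effective annual rate is Meridian Lending at 27.777%.

Meridian Lending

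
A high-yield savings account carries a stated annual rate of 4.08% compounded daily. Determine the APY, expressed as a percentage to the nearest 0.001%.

EAR = (1 + 0.0408/365)^365 − 1.
= 1.041641 − 1 = 4.164%.

4.164%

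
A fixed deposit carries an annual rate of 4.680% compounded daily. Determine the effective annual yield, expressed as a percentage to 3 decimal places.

4.791%

EAR = (1 + 0.04680/365)^365 − 1.
= (1 + 0.000128)^365 − 1 = 1.047909 − 1 = 4.791%.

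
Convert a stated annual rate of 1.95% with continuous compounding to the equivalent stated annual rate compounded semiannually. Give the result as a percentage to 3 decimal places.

1.960%

EAR under continuous compounding: e^0.0195 − 1 = 0.019691.
Solve (1 + r/2)^2 = 1.019691: r/2 = 1.019691^(1/2) − 1 = 0.009798, so r = 0.019595 = 1.960%.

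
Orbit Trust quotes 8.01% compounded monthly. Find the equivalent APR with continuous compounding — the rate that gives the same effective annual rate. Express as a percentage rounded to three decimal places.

EAR = (1 + 0.0801/12)^12 − 1 = 0.083107.
Equivalent continuous rate: r = ln(1 + 0.083107) = 0.079834 = 7.983%.

7.983%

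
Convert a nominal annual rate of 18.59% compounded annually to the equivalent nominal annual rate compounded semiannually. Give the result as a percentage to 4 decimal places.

17.7981%

Compounded annually, EAR = nominal = 0.185900.
Solve (1 + r/2)^2 = 1.185900: r/2 = 1.185900^(1/2) − 1 = 0.088990, so r = 0.177981 = 17.7981%.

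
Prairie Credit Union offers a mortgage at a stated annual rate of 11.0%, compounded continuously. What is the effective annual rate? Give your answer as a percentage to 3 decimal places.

With continuous compounding, EAR = e^0.110 − 1.
e^0.110 = 1.116278, so EAR = 0.116278 = 11.628%.

11.628%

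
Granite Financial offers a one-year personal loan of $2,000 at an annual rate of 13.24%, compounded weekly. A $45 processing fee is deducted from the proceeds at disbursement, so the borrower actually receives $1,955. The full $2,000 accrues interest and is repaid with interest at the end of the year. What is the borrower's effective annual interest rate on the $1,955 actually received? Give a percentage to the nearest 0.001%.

Amount owed after one year: 2,000 × (1 + 0.1324/52)^52 = 2,000 × 1.141373 = $2,282.75.
Effective rate on net proceeds: 2,282.75 / 1,955 − 1 = 0.167645 = 16.764%.

16.764%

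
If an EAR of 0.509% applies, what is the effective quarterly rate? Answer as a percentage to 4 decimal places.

The per-quarter rate i satisfies (1 + i)^4 = 1 + 0.00509.
i = 1.00509^(1/4) − 1 = 0.0012701 = 0.1270%.

0.1270%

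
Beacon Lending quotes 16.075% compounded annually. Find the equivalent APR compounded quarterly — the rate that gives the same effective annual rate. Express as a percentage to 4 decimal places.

Compounded annually, EAR = nominal = 0.160750.
Solve (1 + r/4)^4 = 1.160750: r/4 = 1.160750^(1/4) − 1 = 0.037970, so r = 0.151879 = 15.1879%.

15.1879%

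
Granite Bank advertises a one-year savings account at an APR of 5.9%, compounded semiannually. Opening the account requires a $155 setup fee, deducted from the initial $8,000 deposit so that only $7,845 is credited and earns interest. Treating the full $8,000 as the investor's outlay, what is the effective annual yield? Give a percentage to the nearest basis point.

Value after one year: 7,845 × (1 + 0.059/2)^2 = 7,845 × 1.059870 = $8,314.68.
Effective yield on the $8,000 outlay: 8,314.68 / 8,000 − 1 = 0.039335 = 3.93%.

3.93%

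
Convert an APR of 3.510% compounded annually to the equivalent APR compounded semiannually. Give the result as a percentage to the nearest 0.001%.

Compounded annually, EAR = nominal = 0.035100.
Solve (1 + r/2)^2 = 1.035100: r/2 = 1.035100^(1/2) − 1 = 0.017399, so r = 0.034797 = 3.480%.

3.480%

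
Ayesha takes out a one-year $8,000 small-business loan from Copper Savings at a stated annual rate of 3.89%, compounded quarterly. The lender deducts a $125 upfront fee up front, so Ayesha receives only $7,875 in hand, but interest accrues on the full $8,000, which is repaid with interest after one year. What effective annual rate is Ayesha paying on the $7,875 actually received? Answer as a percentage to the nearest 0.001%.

Amount owed after one year: 8,000 × (1 + 0.0389/4)^4 = 8,000 × 1.039471 = $8,315.77.
Effective rate on net proceeds: 8,315.77 / 7,875 − 1 = 0.055971 = 5.597%.

5.597%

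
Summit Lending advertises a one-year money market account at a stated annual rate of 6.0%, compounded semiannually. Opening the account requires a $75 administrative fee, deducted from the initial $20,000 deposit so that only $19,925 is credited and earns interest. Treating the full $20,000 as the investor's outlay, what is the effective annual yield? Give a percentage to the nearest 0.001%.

5.692%

Value after one year: 19,925 × (1 + 0.060/2)^2 = 19,925 × 1.060900 = $21,138.43.
Effective yield on the $20,000 outlay: 21,138.43 / 20,000 − 1 = 0.056922 = 5.692%.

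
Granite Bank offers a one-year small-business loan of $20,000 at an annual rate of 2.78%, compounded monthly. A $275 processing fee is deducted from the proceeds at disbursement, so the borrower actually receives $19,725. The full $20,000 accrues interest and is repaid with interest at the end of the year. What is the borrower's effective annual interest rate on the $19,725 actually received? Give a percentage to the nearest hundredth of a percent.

4.25%

Amount owed after one year: 20,000 × (1 + 0.0278/12)^12 = 20,000 × 1.028157 = $20,563.14.
Effective rate on net proceeds: 20,563.14 / 19,725 − 1 = 0.042491 = 4.25%.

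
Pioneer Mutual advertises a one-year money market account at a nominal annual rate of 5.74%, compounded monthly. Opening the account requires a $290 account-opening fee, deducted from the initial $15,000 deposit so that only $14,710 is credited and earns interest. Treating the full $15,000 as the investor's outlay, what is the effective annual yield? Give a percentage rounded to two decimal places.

3.85%

Value after one year: 14,710 × (1 + 0.0574/12)^12 = 14,710 × 1.058934 = $15,576.93.
Effective yield on the $15,000 outlay: 15,576.93 / 15,000 − 1 = 0.038462 = 3.85%.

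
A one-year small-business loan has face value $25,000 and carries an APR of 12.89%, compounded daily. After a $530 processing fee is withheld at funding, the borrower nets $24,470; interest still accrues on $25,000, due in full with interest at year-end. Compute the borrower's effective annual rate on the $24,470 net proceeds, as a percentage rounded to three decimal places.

Amount owed after one year: 25,000 × (1 + 0.1289/365)^365 = 25,000 × 1.137550 = $28,438.76.
Effective rate on net proceeds: 28,438.76 / 24,470 − 1 = 0.162189 = 16.219%.

16.219%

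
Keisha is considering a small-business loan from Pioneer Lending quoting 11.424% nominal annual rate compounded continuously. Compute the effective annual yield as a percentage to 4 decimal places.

12.1021%

With continuous compounding, EAR = e^0.11424 − 1.
e^0.11424 = 1.121021, so EAR = 0.121021 = 12.1021%.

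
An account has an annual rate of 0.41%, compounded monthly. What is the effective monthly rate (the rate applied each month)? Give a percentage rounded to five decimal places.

0.03417%

With a nominal annual rate compounded monthly, the periodic rate is the nominal rate divided by 12.
i = 0.0041 / 12 = 0.0003417 = 0.03417%.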